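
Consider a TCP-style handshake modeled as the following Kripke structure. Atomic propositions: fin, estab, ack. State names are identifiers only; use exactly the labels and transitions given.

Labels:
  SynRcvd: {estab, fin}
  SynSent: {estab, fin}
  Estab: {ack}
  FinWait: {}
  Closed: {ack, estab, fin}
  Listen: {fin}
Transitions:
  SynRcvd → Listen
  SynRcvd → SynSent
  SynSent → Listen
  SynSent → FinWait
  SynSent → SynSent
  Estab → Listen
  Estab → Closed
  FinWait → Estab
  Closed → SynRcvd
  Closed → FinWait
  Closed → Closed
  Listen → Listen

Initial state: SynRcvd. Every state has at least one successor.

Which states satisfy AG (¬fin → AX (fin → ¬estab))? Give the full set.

{Listen}

States satisfying ¬fin → AX (fin → ¬estab): {SynRcvd, SynSent, FinWait, Closed, Listen}.
States satisfying AG (¬fin → AX (fin → ¬estab)): {Listen}.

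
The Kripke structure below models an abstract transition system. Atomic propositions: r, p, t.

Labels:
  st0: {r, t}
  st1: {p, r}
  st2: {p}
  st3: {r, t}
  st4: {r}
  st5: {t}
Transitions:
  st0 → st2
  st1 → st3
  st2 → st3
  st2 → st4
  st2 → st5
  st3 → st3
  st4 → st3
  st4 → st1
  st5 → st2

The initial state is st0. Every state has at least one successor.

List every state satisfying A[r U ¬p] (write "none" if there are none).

States satisfying r: {st0, st1, st3, st4}.
States satisfying ¬p: {st0, st3, st4, st5}.
States satisfying A[r U ¬p]: {st0, st1, st3, st4, st5}.

{st0, st1, st3, st4, st5}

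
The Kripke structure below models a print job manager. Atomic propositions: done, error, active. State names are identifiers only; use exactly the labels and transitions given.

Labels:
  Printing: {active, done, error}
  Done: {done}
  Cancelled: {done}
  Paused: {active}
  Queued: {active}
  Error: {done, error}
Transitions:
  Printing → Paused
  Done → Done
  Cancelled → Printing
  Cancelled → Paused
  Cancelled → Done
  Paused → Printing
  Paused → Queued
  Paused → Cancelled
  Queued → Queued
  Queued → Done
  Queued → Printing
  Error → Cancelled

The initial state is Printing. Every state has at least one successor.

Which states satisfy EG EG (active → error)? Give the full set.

{Done, Cancelled, Error}

States satisfying EG (active → error): {Done, Cancelled, Error}.
States satisfying EG EG (active → error): {Done, Cancelled, Error}.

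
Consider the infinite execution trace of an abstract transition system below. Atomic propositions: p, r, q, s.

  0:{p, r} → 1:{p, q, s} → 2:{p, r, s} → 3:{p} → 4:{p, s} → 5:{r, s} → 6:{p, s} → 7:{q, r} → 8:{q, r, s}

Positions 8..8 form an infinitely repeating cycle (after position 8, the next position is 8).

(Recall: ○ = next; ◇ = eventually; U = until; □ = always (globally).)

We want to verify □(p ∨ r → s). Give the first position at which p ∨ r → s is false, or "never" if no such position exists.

0

At position 0 the labels are {p, r}, so p ∨ r → s is false there. This is the first violation.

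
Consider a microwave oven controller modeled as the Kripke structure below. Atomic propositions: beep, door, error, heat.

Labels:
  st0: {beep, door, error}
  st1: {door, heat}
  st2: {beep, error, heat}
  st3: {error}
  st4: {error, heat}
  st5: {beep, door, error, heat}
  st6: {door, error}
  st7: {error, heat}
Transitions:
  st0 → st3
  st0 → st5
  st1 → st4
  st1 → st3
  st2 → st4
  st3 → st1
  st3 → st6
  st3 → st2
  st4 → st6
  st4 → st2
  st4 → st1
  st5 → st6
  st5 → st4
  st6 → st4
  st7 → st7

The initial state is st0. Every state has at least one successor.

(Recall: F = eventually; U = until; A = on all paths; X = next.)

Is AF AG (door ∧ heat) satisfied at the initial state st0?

States satisfying AG (door ∧ heat): ∅.
States satisfying AF AG (door ∧ heat): ∅.
There is a path from st0 along which AG (door ∧ heat) never holds.
st0 ∉ Sat(AF AG (door ∧ heat)).

Violated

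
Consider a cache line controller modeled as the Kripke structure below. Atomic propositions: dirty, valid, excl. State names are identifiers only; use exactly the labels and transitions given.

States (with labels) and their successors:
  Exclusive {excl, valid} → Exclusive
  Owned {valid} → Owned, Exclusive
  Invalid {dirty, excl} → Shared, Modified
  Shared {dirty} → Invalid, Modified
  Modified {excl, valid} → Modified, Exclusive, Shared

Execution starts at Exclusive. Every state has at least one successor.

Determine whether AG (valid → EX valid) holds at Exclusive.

States satisfying valid → EX valid: {Exclusive, Owned, Invalid, Shared, Modified}.
States satisfying AG (valid → EX valid): {Exclusive, Owned, Invalid, Shared, Modified}.
Every state reachable from Exclusive satisfies valid → EX valid.
Exclusive ∈ Sat(AG (valid → EX valid)).

Satisfied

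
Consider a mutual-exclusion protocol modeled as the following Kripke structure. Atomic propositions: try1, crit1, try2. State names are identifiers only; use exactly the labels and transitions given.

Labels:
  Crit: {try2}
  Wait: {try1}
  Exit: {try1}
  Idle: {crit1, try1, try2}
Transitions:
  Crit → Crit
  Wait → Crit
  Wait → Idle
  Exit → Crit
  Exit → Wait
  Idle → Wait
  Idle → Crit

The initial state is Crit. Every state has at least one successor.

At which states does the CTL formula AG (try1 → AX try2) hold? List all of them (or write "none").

States satisfying try1 → AX try2: {Crit, Wait}.
States satisfying AG (try1 → AX try2): {Crit}.

{Crit}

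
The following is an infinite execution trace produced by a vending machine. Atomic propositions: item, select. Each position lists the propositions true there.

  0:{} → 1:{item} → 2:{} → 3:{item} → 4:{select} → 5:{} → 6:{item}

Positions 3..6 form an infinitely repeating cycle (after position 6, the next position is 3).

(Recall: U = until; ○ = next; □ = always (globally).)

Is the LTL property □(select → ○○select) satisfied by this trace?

select → ○○select must hold at every position from 0 onward. It fails at position 4, so □(select → ○○select) is false.
Positions where select holds: 4.
Check ○○select at each: 4→fails.

Violated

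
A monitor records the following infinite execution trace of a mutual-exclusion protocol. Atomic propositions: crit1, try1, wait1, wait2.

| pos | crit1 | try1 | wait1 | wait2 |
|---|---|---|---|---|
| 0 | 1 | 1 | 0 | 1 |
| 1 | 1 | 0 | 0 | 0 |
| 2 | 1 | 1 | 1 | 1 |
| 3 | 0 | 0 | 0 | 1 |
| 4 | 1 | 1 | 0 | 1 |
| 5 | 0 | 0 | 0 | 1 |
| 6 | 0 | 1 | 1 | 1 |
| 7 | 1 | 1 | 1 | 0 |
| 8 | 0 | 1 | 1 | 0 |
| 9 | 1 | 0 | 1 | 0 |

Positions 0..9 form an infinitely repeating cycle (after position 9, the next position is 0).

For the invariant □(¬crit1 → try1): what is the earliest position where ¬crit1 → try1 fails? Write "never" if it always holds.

3

Check ¬crit1 → try1 at each position in order: 0 ✓, 1 ✓, 2 ✓.
At position 3 the labels are {wait2}, so ¬crit1 → try1 is false there. This is the first violation.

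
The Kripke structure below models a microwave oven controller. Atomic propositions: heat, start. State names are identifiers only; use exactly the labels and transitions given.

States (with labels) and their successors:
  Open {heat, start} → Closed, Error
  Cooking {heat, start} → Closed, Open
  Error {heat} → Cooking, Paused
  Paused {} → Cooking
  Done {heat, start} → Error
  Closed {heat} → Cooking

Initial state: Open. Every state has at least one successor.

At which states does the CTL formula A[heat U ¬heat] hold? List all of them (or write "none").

{Paused}

States satisfying heat: {Open, Cooking, Error, Done, Closed}.
States satisfying ¬heat: {Paused}.
States satisfying A[heat U ¬heat]: {Paused}.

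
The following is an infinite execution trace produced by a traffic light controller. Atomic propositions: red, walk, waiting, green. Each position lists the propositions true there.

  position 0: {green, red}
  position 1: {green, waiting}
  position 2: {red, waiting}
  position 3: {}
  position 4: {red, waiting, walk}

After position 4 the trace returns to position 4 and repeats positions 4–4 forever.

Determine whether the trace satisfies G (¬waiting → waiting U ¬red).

Violated

¬waiting → waiting U ¬red must hold at every position from 0 onward. It fails at position 0, so G (¬waiting → waiting U ¬red) is false.
Positions where ¬waiting holds: 0, 3.
Check waiting U ¬red at each: 0→fails, 3→ok.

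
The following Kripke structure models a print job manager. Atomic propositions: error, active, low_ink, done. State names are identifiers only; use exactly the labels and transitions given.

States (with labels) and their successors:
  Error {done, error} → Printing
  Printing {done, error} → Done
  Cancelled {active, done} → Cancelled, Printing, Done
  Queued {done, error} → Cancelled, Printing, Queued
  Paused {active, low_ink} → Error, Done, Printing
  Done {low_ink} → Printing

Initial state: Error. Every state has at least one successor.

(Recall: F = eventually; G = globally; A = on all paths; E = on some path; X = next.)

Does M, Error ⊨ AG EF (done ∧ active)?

Violated

States satisfying EF (done ∧ active): {Cancelled, Queued}.
States satisfying AG EF (done ∧ active): ∅.
Done is reachable from Error and violates EF (done ∧ active), so AG fails at Error.
Error ∉ Sat(AG EF (done ∧ active)).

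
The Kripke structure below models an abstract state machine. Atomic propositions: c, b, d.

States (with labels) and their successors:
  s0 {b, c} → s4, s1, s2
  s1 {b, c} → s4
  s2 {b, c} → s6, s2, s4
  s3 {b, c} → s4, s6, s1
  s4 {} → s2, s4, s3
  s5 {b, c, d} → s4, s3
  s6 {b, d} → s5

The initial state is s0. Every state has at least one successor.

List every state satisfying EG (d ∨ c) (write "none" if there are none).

States satisfying d ∨ c: {s0, s1, s2, s3, s5, s6}.
States satisfying EG (d ∨ c): {s0, s2, s3, s5, s6}.

{s0, s2, s3, s5, s6}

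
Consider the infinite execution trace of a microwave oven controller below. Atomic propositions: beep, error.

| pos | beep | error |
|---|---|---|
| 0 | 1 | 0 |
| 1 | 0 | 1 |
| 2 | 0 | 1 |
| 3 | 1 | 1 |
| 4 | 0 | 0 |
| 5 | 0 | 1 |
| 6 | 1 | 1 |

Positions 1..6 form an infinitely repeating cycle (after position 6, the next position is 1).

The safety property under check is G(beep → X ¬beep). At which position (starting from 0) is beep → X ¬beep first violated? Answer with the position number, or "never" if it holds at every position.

beep → X ¬beep holds at every position 0..6, and those are all the positions the trace ever visits, so the invariant G(beep → X ¬beep) is never violated.

never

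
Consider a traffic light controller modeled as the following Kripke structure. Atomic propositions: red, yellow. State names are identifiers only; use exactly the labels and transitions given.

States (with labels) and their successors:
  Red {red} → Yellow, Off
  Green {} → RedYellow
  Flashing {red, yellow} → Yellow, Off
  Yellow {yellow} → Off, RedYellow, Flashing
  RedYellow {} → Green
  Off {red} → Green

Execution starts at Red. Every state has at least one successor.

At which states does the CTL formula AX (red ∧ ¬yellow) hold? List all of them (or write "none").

States satisfying red ∧ ¬yellow: {Red, Off}.
States satisfying AX (red ∧ ¬yellow): ∅.

none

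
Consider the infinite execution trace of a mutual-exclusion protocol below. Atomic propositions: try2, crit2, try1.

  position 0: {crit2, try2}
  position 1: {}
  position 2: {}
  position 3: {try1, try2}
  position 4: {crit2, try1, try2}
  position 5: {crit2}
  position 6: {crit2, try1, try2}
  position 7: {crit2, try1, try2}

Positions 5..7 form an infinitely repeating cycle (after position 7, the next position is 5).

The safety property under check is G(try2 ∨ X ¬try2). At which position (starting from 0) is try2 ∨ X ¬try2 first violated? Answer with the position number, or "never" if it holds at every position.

2

Check try2 ∨ X ¬try2 at each position in order: 0 ✓, 1 ✓.
At position 2 the labels are {} and the next position 3 has {try1, try2}, so try2 ∨ X ¬try2 is false there. This is the first violation.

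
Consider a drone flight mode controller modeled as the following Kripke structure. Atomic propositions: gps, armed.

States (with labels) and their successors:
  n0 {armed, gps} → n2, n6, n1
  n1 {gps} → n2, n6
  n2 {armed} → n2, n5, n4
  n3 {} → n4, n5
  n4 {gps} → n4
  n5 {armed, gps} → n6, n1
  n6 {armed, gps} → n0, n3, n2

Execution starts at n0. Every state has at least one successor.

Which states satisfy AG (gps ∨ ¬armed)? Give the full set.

{n4}

States satisfying gps ∨ ¬armed: {n0, n1, n3, n4, n5, n6}.
States satisfying AG (gps ∨ ¬armed): {n4}.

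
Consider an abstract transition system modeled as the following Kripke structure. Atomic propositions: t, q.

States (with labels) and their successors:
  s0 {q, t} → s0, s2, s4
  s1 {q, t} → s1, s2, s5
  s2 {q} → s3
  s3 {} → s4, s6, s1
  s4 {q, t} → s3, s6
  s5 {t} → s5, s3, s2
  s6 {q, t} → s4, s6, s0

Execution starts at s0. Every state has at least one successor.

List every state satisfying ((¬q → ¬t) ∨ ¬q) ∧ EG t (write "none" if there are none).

States satisfying ¬q: {s3, s5}.
States satisfying ¬t: {s2, s3}.
States satisfying ¬q → ¬t: {s0, s1, s2, s3, s4, s6}.
States satisfying (¬q → ¬t) ∨ ¬q: {s0, s1, s2, s3, s4, s5, s6}.
States satisfying t: {s0, s1, s4, s5, s6}.
States satisfying EG t: {s0, s1, s4, s5, s6}.
States satisfying ((¬q → ¬t) ∨ ¬q) ∧ EG t: {s0, s1, s4, s5, s6}.

{s0, s1, s4, s5, s6}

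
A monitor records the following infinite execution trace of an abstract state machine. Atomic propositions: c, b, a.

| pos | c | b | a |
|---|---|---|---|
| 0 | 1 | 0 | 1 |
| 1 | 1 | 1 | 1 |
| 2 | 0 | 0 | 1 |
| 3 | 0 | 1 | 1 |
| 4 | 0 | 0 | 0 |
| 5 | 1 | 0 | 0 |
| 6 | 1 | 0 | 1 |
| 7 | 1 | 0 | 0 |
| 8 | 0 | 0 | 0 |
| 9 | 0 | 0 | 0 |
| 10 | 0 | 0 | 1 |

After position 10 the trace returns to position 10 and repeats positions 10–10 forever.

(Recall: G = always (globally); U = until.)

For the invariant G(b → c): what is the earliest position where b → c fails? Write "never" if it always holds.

3

Check b → c at each position in order: 0 ✓, 1 ✓, 2 ✓.
At position 3 the labels are {a, b}, so b → c is false there. This is the first violation.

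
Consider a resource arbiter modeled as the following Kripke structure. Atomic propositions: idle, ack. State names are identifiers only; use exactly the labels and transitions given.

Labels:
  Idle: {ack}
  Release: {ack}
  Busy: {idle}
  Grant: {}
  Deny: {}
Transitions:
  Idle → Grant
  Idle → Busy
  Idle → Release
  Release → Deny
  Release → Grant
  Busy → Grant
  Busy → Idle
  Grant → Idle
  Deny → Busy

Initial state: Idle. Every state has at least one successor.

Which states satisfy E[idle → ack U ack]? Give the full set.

{Idle, Release, Grant}

States satisfying idle → ack: {Idle, Release, Grant, Deny}.
States satisfying ack: {Idle, Release}.
States satisfying E[idle → ack U ack]: {Idle, Release, Grant}.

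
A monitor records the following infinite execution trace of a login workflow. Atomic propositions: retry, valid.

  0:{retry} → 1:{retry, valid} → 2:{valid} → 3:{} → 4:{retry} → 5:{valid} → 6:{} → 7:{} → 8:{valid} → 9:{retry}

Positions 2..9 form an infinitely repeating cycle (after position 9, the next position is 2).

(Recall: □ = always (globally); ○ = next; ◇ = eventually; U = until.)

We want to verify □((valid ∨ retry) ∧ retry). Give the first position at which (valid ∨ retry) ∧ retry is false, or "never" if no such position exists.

Check (valid ∨ retry) ∧ retry at each position in order: 0 ✓, 1 ✓.
At position 2 the labels are {valid}, so (valid ∨ retry) ∧ retry is false there. This is the first violation.

2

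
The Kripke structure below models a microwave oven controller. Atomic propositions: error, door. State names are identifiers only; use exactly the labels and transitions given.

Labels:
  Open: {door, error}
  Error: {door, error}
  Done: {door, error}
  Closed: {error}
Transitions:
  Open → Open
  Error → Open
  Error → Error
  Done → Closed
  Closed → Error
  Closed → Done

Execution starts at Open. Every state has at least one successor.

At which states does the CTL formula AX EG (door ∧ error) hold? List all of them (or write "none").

States satisfying EG (door ∧ error): {Open, Error}.
States satisfying AX EG (door ∧ error): {Open, Error}.

{Open, Error}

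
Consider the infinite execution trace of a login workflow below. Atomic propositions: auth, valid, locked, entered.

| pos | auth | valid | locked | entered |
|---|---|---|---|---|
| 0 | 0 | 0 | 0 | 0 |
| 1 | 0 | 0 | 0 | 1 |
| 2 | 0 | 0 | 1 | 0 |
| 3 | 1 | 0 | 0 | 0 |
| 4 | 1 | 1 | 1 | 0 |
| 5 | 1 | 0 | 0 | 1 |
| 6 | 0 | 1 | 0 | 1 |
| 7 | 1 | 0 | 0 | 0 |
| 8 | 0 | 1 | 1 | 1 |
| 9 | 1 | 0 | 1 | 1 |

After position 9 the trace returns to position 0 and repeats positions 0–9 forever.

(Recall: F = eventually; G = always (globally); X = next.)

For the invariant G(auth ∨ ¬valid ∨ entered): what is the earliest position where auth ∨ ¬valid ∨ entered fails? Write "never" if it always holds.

auth ∨ ¬valid ∨ entered holds at every position 0..9, and those are all the positions the trace ever visits, so the invariant G(auth ∨ ¬valid ∨ entered) is never violated.

never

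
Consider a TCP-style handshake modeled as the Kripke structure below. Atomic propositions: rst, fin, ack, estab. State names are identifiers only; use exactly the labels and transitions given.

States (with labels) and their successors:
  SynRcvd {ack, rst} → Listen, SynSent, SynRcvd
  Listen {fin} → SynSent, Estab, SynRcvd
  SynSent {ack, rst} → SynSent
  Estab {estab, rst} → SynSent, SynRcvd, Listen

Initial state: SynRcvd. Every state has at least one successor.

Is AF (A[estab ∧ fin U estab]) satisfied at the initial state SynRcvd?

Does not hold

States satisfying A[estab ∧ fin U estab]: {Estab}.
States satisfying AF (A[estab ∧ fin U estab]): {Estab}.
There is a path from SynRcvd along which A[estab ∧ fin U estab] never holds.
SynRcvd ∉ Sat(AF (A[estab ∧ fin U estab])).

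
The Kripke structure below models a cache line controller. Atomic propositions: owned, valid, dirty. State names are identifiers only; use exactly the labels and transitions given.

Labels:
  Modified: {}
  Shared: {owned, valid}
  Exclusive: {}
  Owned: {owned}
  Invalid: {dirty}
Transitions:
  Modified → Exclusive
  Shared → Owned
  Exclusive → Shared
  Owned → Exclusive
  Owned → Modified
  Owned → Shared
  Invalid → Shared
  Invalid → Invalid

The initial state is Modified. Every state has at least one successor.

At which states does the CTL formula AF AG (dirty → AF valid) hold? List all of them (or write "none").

{Modified, Shared, Exclusive, Owned}

States satisfying AG (dirty → AF valid): {Modified, Shared, Exclusive, Owned}.
States satisfying AF AG (dirty → AF valid): {Modified, Shared, Exclusive, Owned}.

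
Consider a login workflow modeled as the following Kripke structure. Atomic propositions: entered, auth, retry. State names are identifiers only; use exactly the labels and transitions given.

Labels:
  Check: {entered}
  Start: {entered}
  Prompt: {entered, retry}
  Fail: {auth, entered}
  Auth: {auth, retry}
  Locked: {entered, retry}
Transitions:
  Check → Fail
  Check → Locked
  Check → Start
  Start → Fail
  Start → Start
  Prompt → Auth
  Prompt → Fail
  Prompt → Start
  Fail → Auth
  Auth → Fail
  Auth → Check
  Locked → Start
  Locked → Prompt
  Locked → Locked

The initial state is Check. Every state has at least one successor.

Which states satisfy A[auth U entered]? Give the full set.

States satisfying auth: {Fail, Auth}.
States satisfying entered: {Check, Start, Prompt, Fail, Locked}.
States satisfying A[auth U entered]: {Check, Start, Prompt, Fail, Auth, Locked}.

{Check, Start, Prompt, Fail, Auth, Locked}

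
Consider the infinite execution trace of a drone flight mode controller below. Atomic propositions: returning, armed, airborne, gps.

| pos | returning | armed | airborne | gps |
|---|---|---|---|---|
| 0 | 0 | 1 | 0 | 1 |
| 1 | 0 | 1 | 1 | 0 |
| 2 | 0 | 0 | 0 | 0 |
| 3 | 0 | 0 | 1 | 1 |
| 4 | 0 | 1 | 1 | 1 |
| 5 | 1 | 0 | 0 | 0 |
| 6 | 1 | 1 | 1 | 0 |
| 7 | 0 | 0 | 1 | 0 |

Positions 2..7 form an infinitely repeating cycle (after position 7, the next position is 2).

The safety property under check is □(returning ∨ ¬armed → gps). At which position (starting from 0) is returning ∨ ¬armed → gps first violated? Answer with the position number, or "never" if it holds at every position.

2

Check returning ∨ ¬armed → gps at each position in order: 0 ✓, 1 ✓.
At position 2 the labels are {}, so returning ∨ ¬armed → gps is false there. This is the first violation.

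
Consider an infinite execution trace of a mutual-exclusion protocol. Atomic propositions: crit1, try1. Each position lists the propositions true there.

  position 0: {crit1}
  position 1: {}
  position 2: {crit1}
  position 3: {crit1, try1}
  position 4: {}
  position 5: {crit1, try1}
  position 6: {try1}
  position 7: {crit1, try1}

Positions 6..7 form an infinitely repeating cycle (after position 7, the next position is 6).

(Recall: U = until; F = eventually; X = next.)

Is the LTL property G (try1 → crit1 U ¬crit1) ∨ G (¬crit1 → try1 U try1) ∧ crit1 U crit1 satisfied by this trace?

Yes

try1 → crit1 U ¬crit1 holds at every position 0..7, and those are all positions ever visited, so G (try1 → crit1 U ¬crit1) holds.
Positions where try1 holds: 3, 5, 6, 7.
Check crit1 U ¬crit1 at each: 3→ok, 5→ok, 6→ok, 7→ok.
At position 0: G (try1 → crit1 U ¬crit1) is true; G (¬crit1 → try1 U try1) ∧ crit1 U crit1 is false; so G (try1 → crit1 U ¬crit1) ∨ G (¬crit1 → try1 U try1) ∧ crit1 U crit1 is true.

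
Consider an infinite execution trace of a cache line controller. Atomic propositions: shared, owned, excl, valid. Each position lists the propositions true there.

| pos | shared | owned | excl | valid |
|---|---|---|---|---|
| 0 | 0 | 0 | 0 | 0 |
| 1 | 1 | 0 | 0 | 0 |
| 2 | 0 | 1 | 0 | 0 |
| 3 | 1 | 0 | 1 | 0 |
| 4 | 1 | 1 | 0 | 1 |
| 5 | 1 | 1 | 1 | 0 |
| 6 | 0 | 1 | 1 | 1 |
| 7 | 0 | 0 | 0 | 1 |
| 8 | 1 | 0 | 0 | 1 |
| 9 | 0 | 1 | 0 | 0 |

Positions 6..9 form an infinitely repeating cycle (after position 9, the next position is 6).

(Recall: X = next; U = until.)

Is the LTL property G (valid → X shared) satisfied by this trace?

Violated

valid → X shared must hold at every position from 0 onward. It fails at position 6, so G (valid → X shared) is false.
Positions where valid holds: 4, 6, 7, 8.
Check X shared at each: 4→ok, 6→fails, 7→ok, 8→fails.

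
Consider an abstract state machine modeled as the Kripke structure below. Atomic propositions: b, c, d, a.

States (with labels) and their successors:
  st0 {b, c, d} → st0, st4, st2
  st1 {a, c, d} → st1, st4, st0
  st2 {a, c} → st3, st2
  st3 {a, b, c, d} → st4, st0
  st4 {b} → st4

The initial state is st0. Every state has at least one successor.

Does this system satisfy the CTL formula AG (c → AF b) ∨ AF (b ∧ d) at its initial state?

Holds

States satisfying c → AF b: {st0, st3, st4}.
States satisfying AG (c → AF b): {st4}.
States satisfying b ∧ d: {st0, st3}.
States satisfying AF (b ∧ d): {st0, st3}.
States satisfying AG (c → AF b) ∨ AF (b ∧ d): {st0, st3, st4}.
st0 ∈ Sat(AG (c → AF b) ∨ AF (b ∧ d)).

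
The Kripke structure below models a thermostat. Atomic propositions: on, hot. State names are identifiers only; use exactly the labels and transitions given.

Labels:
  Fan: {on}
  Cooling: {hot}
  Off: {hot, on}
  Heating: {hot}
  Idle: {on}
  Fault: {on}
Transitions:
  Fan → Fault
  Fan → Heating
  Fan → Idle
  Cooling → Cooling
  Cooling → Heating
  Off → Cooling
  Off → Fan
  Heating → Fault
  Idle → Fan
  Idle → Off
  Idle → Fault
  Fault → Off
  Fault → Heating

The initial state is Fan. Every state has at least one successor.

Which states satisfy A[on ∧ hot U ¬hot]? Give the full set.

{Fan, Idle, Fault}

States satisfying on ∧ hot: {Off}.
States satisfying ¬hot: {Fan, Idle, Fault}.
States satisfying A[on ∧ hot U ¬hot]: {Fan, Idle, Fault}.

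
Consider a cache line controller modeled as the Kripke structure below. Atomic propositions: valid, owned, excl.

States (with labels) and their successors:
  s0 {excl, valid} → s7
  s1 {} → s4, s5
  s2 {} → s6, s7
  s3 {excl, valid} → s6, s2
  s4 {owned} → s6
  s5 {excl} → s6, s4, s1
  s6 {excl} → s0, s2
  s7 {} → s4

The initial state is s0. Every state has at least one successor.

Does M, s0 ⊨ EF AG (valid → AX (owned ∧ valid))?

States satisfying AG (valid → AX (owned ∧ valid)): ∅.
States satisfying EF AG (valid → AX (owned ∧ valid)): ∅.
No suitable path/successor from s0 witnesses the formula.
s0 ∉ Sat(EF AG (valid → AX (owned ∧ valid))).

No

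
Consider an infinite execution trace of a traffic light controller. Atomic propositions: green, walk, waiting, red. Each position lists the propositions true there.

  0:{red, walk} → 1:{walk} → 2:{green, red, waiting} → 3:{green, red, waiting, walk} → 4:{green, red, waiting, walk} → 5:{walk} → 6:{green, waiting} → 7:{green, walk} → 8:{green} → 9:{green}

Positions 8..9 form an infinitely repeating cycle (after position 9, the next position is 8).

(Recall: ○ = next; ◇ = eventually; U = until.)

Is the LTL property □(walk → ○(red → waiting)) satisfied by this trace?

walk → ○(red → waiting) holds at every position 0..9, and those are all positions ever visited, so □(walk → ○(red → waiting)) holds.
Positions where walk holds: 0, 1, 3, 4, 5, 7.
Check ○(red → waiting) at each: 0→ok, 1→ok, 3→ok, 4→ok, 5→ok, 7→ok.

Holds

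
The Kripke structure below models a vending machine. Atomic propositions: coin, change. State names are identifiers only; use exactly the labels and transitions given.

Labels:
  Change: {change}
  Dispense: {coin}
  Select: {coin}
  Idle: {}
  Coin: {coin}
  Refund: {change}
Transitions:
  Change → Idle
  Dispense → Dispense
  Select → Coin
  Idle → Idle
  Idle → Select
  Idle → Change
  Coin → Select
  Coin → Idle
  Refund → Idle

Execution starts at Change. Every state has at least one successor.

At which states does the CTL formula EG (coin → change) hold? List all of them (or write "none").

{Change, Idle, Refund}

States satisfying coin → change: {Change, Idle, Refund}.
States satisfying EG (coin → change): {Change, Idle, Refund}.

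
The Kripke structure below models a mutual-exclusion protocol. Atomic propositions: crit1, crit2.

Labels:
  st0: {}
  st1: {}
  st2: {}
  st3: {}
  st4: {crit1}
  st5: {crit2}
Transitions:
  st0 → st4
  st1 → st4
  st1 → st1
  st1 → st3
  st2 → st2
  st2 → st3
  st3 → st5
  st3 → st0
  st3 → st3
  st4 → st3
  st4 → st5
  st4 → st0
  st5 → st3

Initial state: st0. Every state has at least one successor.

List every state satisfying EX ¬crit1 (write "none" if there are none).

{st1, st2, st3, st4, st5}

States satisfying ¬crit1: {st0, st1, st2, st3, st5}.
States satisfying EX ¬crit1: {st1, st2, st3, st4, st5}.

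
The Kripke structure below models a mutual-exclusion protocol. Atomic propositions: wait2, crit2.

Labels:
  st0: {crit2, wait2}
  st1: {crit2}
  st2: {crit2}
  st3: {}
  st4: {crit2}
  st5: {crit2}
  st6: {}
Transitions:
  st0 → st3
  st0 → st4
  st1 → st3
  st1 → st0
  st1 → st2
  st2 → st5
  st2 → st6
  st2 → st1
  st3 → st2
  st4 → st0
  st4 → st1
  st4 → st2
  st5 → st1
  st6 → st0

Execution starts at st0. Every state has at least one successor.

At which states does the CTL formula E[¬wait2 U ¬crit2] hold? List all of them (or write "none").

States satisfying ¬wait2: {st1, st2, st3, st4, st5, st6}.
States satisfying ¬crit2: {st3, st6}.
States satisfying E[¬wait2 U ¬crit2]: {st1, st2, st3, st4, st5, st6}.

{st1, st2, st3, st4, st5, st6}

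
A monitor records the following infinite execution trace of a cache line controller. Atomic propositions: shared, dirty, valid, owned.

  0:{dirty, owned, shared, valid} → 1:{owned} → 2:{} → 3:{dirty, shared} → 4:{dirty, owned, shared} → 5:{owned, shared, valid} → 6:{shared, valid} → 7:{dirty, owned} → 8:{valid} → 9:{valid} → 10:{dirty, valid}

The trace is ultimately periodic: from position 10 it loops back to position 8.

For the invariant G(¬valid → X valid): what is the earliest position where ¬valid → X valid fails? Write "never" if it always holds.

1

Check ¬valid → X valid at each position in order: 0 ✓.
At position 1 the labels are {owned} and the next position 2 has {}, so ¬valid → X valid is false there. This is the first violation.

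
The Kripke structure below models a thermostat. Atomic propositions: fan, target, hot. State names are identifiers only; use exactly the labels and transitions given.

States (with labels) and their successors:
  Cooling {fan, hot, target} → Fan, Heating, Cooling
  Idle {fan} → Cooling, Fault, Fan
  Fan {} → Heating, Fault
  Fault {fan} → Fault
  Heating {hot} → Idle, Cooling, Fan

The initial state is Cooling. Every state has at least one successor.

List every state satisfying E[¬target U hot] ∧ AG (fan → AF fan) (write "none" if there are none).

{Cooling, Idle, Fan, Heating}

States satisfying ¬target: {Idle, Fan, Fault, Heating}.
States satisfying hot: {Cooling, Heating}.
States satisfying E[¬target U hot]: {Cooling, Idle, Fan, Heating}.
States satisfying fan → AF fan: {Cooling, Idle, Fan, Fault, Heating}.
States satisfying AG (fan → AF fan): {Cooling, Idle, Fan, Fault, Heating}.
States satisfying E[¬target U hot] ∧ AG (fan → AF fan): {Cooling, Idle, Fan, Heating}.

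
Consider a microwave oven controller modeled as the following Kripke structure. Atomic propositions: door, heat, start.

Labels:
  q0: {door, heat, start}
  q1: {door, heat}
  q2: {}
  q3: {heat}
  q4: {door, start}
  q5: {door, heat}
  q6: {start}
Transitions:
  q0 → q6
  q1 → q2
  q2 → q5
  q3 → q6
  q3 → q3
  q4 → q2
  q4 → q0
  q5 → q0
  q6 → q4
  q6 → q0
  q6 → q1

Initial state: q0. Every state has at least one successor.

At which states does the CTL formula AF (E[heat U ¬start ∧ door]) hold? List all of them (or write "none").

States satisfying E[heat U ¬start ∧ door]: {q1, q5}.
States satisfying AF (E[heat U ¬start ∧ door]): {q1, q2, q5}.

{q1, q2, q5}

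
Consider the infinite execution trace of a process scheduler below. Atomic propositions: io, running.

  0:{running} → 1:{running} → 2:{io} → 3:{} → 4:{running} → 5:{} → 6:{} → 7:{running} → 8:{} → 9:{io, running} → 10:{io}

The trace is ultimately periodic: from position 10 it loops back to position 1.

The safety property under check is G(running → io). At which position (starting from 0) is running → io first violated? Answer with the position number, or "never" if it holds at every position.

At position 0 the labels are {running}, so running → io is false there. This is the first violation.

0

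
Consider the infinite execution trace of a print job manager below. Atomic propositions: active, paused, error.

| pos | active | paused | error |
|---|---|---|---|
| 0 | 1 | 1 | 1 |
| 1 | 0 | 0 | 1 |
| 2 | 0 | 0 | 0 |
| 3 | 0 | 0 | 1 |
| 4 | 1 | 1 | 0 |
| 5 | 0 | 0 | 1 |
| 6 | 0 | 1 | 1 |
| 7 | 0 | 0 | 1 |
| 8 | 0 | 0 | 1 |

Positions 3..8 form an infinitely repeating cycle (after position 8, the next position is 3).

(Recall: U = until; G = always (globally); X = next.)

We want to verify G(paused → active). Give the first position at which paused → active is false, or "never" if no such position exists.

Check paused → active at each position in order: 0 ✓, 1 ✓, 2 ✓, 3 ✓, 4 ✓, 5 ✓.
At position 6 the labels are {error, paused}, so paused → active is false there. This is the first violation.

6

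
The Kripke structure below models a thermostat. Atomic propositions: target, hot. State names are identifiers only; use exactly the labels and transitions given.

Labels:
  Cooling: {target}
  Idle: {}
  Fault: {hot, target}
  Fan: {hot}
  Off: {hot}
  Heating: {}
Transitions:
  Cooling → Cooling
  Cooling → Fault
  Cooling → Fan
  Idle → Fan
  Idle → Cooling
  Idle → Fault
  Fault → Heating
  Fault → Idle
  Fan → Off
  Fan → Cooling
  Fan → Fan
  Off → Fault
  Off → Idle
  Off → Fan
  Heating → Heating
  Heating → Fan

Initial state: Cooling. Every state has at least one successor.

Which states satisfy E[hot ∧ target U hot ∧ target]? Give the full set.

States satisfying hot ∧ target: {Fault}.
States satisfying E[hot ∧ target U hot ∧ target]: {Fault}.

{Fault}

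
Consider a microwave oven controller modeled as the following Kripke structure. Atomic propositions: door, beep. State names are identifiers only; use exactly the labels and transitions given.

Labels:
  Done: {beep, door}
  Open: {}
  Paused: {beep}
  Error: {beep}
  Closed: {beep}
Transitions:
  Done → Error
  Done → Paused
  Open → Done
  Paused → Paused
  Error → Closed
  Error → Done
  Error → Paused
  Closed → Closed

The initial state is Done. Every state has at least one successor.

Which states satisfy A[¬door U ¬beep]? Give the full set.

{Open}

States satisfying ¬door: {Open, Paused, Error, Closed}.
States satisfying ¬beep: {Open}.
States satisfying A[¬door U ¬beep]: {Open}.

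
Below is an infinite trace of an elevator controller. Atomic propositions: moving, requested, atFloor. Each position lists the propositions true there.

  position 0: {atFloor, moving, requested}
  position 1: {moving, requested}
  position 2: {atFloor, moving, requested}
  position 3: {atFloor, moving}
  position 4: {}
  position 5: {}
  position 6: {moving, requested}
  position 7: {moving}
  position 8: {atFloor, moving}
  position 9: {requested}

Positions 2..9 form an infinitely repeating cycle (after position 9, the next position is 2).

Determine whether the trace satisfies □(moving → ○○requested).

moving → ○○requested must hold at every position from 0 onward. It fails at position 1, so □(moving → ○○requested) is false.
Positions where moving holds: 0, 1, 2, 3, 6, 7, 8.
Check ○○requested at each: 0→ok, 1→fails, 2→fails, 3→fails, 6→fails, 7→ok, 8→ok.

Does not hold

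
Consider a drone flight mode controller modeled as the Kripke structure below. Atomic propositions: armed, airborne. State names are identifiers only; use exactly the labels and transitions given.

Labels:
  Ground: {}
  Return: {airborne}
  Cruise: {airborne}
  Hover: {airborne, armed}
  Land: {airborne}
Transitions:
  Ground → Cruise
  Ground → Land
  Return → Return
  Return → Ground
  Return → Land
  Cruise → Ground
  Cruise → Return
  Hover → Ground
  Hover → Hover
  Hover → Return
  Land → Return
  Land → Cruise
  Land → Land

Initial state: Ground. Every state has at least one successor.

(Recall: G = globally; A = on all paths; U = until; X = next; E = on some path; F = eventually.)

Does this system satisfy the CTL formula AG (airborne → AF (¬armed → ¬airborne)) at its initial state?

No

States satisfying airborne → AF (¬armed → ¬airborne): {Ground, Hover}.
States satisfying AG (airborne → AF (¬armed → ¬airborne)): ∅.
Cruise is reachable from Ground and violates airborne → AF (¬armed → ¬airborne), so AG fails at Ground.
Ground ∉ Sat(AG (airborne → AF (¬armed → ¬airborne))).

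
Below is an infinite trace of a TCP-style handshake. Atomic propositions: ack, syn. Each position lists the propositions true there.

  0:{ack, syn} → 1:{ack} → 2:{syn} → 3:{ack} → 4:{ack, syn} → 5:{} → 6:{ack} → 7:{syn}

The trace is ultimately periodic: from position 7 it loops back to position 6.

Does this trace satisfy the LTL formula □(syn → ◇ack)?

Yes

syn → ◇ack holds at every position 0..7, and those are all positions ever visited, so □(syn → ◇ack) holds.
Positions where syn holds: 0, 2, 4, 7.
Check ◇ack at each: 0→ok, 2→ok, 4→ok, 7→ok.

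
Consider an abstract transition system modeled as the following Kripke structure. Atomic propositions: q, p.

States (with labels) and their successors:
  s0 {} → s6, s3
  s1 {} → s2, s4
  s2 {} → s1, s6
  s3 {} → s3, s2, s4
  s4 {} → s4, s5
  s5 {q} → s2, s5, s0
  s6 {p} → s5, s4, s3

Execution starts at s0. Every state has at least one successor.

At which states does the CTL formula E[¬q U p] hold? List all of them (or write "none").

{s0, s1, s2, s3, s6}

States satisfying ¬q: {s0, s1, s2, s3, s4, s6}.
States satisfying p: {s6}.
States satisfying E[¬q U p]: {s0, s1, s2, s3, s6}.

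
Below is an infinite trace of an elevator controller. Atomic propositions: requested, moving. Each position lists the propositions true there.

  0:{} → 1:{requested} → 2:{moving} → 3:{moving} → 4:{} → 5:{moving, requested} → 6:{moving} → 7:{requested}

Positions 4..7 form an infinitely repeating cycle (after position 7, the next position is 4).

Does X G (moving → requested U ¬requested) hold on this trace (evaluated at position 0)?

Satisfied

The position after 0 is 1; G (moving → requested U ¬requested) is true there.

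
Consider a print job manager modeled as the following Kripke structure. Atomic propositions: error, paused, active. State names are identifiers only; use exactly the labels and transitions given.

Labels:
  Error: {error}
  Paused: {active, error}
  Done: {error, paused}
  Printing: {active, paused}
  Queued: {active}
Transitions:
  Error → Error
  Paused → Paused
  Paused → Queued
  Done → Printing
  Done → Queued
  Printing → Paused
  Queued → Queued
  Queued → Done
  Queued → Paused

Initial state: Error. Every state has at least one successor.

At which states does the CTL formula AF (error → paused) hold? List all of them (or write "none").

{Done, Printing, Queued}

States satisfying error → paused: {Done, Printing, Queued}.
States satisfying AF (error → paused): {Done, Printing, Queued}.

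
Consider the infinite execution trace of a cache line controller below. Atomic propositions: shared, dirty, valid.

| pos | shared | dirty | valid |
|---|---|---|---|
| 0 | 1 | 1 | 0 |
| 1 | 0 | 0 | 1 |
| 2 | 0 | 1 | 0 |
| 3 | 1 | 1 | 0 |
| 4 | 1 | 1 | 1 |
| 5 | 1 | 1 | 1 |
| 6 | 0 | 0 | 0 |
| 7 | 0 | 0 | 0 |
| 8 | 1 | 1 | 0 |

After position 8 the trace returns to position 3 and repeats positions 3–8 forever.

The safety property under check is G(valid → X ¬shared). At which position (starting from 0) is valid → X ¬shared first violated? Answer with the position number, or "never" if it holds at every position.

Check valid → X ¬shared at each position in order: 0 ✓, 1 ✓, 2 ✓, 3 ✓.
At position 4 the labels are {dirty, shared, valid} and the next position 5 has {dirty, shared, valid}, so valid → X ¬shared is false there. This is the first violation.

4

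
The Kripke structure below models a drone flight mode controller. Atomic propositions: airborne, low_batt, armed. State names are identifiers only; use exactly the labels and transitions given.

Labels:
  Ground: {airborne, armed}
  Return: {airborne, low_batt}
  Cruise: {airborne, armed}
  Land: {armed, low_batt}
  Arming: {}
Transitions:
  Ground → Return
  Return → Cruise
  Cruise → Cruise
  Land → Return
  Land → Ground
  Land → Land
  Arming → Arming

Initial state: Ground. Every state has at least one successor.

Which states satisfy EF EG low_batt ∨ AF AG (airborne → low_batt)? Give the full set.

{Land, Arming}

States satisfying EG low_batt: {Land}.
States satisfying EF EG low_batt: {Land}.
States satisfying AG (airborne → low_batt): {Arming}.
States satisfying AF AG (airborne → low_batt): {Arming}.
States satisfying EF EG low_batt ∨ AF AG (airborne → low_batt): {Land, Arming}.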